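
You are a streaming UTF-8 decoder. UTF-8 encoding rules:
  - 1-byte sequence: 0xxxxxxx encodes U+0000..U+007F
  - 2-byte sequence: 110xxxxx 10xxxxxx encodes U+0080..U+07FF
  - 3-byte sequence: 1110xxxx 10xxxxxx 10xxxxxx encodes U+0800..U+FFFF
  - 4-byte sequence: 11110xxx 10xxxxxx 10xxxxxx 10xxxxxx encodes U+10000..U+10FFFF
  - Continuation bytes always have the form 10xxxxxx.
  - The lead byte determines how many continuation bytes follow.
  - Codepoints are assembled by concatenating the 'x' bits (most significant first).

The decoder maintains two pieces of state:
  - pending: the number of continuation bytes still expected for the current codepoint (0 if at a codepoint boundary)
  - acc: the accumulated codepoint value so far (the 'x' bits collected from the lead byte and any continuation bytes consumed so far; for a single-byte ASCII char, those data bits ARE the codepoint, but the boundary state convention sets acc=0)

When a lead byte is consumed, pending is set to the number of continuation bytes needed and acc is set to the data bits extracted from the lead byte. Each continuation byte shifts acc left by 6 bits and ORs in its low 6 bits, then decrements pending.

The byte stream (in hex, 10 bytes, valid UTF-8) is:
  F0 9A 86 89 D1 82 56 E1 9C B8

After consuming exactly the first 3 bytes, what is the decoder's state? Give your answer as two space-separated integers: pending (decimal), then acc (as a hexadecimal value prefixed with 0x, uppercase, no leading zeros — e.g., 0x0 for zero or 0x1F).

Byte[0]=F0: 4-byte lead. pending=3, acc=0x0
Byte[1]=9A: continuation. acc=(acc<<6)|0x1A=0x1A, pending=2
Byte[2]=86: continuation. acc=(acc<<6)|0x06=0x686, pending=1

Answer: 1 0x686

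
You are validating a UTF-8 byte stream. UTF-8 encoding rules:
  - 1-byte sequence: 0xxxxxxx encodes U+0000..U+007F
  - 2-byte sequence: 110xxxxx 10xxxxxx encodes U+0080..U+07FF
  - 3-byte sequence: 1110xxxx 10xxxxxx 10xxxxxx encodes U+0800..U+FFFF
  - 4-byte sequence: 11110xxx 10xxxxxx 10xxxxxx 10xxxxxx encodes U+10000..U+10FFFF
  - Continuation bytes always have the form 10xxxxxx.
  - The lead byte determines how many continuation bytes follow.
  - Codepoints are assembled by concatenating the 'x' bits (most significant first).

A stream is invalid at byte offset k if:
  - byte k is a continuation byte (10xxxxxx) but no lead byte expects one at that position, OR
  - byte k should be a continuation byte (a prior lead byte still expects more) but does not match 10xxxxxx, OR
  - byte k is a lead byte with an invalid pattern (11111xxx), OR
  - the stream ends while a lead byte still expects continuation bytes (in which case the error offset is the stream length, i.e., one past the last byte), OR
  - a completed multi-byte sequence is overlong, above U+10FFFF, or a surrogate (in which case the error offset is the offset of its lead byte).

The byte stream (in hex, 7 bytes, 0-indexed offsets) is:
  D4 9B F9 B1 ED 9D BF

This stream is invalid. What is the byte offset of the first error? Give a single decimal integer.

Byte[0]=D4: 2-byte lead, need 1 cont bytes. acc=0x14
Byte[1]=9B: continuation. acc=(acc<<6)|0x1B=0x51B
Completed: cp=U+051B (starts at byte 0)
Byte[2]=F9: INVALID lead byte (not 0xxx/110x/1110/11110)

Answer: 2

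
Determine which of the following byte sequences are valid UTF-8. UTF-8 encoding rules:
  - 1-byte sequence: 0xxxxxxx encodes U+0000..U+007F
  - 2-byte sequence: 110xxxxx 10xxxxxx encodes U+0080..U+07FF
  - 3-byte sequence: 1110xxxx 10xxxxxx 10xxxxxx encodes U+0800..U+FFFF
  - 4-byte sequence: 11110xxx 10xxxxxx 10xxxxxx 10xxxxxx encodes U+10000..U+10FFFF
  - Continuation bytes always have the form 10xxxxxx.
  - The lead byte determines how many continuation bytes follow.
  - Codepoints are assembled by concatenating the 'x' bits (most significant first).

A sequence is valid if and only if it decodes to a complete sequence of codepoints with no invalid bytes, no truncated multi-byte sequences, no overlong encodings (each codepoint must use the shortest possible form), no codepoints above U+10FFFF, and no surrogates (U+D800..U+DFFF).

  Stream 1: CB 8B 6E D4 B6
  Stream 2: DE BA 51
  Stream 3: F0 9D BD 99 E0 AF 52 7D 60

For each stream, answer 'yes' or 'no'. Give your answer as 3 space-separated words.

Stream 1: decodes cleanly. VALID
Stream 2: decodes cleanly. VALID
Stream 3: error at byte offset 6. INVALID

Answer: yes yes no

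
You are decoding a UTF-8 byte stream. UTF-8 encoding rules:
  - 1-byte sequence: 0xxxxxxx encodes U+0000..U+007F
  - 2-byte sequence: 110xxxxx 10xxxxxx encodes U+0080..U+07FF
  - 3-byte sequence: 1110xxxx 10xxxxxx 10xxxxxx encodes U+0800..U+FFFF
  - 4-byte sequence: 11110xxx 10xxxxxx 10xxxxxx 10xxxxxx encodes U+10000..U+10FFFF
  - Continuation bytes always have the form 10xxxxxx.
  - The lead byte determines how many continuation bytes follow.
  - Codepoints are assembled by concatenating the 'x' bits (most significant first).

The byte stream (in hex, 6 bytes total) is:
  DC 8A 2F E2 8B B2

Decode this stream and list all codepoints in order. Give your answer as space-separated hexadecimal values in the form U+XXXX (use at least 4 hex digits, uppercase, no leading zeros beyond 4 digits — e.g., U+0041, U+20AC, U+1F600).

Byte[0]=DC: 2-byte lead, need 1 cont bytes. acc=0x1C
Byte[1]=8A: continuation. acc=(acc<<6)|0x0A=0x70A
Completed: cp=U+070A (starts at byte 0)
Byte[2]=2F: 1-byte ASCII. cp=U+002F
Byte[3]=E2: 3-byte lead, need 2 cont bytes. acc=0x2
Byte[4]=8B: continuation. acc=(acc<<6)|0x0B=0x8B
Byte[5]=B2: continuation. acc=(acc<<6)|0x32=0x22F2
Completed: cp=U+22F2 (starts at byte 3)

Answer: U+070A U+002F U+22F2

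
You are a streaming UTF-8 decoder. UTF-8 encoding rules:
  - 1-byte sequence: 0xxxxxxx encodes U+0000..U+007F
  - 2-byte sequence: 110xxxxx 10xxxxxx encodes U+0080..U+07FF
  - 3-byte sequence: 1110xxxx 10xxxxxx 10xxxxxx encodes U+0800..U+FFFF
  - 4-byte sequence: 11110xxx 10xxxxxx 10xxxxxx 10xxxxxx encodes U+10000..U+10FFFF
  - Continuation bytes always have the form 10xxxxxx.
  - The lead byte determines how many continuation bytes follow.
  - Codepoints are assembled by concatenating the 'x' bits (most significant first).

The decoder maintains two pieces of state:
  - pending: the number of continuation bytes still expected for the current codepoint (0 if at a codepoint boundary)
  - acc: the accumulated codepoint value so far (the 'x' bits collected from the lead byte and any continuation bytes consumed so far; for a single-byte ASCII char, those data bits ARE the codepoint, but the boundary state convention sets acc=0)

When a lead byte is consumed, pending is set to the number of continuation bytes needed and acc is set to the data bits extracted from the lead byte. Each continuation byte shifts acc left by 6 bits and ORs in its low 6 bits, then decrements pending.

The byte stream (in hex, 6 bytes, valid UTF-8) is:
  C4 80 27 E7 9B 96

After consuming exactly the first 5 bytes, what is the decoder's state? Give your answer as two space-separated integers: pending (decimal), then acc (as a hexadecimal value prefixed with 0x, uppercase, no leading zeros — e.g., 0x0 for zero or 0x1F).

Byte[0]=C4: 2-byte lead. pending=1, acc=0x4
Byte[1]=80: continuation. acc=(acc<<6)|0x00=0x100, pending=0
Byte[2]=27: 1-byte. pending=0, acc=0x0
Byte[3]=E7: 3-byte lead. pending=2, acc=0x7
Byte[4]=9B: continuation. acc=(acc<<6)|0x1B=0x1DB, pending=1

Answer: 1 0x1DB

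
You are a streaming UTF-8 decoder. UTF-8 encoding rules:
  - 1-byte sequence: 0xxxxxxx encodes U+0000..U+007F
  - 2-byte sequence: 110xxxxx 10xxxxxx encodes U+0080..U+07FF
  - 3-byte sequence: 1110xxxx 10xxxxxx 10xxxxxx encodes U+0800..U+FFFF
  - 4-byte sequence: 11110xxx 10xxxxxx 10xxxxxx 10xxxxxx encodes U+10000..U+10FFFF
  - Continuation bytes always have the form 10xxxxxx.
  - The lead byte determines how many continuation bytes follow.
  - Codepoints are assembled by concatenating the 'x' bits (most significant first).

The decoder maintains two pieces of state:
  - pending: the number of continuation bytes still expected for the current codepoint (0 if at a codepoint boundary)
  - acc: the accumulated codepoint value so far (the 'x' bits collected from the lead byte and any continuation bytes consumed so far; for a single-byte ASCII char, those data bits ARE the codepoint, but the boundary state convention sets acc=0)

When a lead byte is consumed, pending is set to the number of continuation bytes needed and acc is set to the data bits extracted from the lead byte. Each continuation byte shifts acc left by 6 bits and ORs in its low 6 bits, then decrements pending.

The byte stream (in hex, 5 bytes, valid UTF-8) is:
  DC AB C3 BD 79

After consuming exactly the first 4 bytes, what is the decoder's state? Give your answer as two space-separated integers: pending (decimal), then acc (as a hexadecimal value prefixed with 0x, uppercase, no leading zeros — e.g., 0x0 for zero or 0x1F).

Answer: 0 0xFD

Derivation:
Byte[0]=DC: 2-byte lead. pending=1, acc=0x1C
Byte[1]=AB: continuation. acc=(acc<<6)|0x2B=0x72B, pending=0
Byte[2]=C3: 2-byte lead. pending=1, acc=0x3
Byte[3]=BD: continuation. acc=(acc<<6)|0x3D=0xFD, pending=0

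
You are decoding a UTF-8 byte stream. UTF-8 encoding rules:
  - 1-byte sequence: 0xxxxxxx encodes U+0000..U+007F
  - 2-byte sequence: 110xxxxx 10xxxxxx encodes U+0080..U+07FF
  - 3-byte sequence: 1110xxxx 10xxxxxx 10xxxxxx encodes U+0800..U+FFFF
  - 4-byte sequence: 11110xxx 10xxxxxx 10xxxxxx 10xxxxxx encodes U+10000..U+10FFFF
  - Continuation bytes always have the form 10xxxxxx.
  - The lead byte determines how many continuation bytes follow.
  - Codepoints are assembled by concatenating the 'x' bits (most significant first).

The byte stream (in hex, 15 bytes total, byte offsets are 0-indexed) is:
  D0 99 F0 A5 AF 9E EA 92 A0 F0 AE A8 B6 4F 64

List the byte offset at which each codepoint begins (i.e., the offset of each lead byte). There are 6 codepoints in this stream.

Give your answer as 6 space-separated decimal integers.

Answer: 0 2 6 9 13 14

Derivation:
Byte[0]=D0: 2-byte lead, need 1 cont bytes. acc=0x10
Byte[1]=99: continuation. acc=(acc<<6)|0x19=0x419
Completed: cp=U+0419 (starts at byte 0)
Byte[2]=F0: 4-byte lead, need 3 cont bytes. acc=0x0
Byte[3]=A5: continuation. acc=(acc<<6)|0x25=0x25
Byte[4]=AF: continuation. acc=(acc<<6)|0x2F=0x96F
Byte[5]=9E: continuation. acc=(acc<<6)|0x1E=0x25BDE
Completed: cp=U+25BDE (starts at byte 2)
Byte[6]=EA: 3-byte lead, need 2 cont bytes. acc=0xA
Byte[7]=92: continuation. acc=(acc<<6)|0x12=0x292
Byte[8]=A0: continuation. acc=(acc<<6)|0x20=0xA4A0
Completed: cp=U+A4A0 (starts at byte 6)
Byte[9]=F0: 4-byte lead, need 3 cont bytes. acc=0x0
Byte[10]=AE: continuation. acc=(acc<<6)|0x2E=0x2E
Byte[11]=A8: continuation. acc=(acc<<6)|0x28=0xBA8
Byte[12]=B6: continuation. acc=(acc<<6)|0x36=0x2EA36
Completed: cp=U+2EA36 (starts at byte 9)
Byte[13]=4F: 1-byte ASCII. cp=U+004F
Byte[14]=64: 1-byte ASCII. cp=U+0064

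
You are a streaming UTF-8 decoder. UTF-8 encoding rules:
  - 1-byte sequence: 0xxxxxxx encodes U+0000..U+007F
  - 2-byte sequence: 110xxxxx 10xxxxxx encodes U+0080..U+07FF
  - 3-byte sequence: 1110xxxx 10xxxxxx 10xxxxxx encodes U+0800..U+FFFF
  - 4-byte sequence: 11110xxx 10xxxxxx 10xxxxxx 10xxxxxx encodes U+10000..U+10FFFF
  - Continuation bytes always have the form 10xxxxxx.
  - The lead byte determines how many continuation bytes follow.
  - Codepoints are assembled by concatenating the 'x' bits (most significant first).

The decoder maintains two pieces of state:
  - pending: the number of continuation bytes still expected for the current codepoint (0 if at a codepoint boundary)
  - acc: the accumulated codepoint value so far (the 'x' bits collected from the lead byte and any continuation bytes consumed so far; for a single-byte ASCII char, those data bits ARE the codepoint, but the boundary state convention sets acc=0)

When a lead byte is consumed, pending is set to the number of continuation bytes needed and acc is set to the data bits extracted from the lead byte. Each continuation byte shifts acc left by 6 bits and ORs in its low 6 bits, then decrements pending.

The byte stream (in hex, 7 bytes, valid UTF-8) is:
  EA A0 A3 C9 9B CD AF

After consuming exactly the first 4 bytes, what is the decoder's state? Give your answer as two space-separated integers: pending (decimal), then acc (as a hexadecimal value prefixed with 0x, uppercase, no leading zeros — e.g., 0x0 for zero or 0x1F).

Answer: 1 0x9

Derivation:
Byte[0]=EA: 3-byte lead. pending=2, acc=0xA
Byte[1]=A0: continuation. acc=(acc<<6)|0x20=0x2A0, pending=1
Byte[2]=A3: continuation. acc=(acc<<6)|0x23=0xA823, pending=0
Byte[3]=C9: 2-byte lead. pending=1, acc=0x9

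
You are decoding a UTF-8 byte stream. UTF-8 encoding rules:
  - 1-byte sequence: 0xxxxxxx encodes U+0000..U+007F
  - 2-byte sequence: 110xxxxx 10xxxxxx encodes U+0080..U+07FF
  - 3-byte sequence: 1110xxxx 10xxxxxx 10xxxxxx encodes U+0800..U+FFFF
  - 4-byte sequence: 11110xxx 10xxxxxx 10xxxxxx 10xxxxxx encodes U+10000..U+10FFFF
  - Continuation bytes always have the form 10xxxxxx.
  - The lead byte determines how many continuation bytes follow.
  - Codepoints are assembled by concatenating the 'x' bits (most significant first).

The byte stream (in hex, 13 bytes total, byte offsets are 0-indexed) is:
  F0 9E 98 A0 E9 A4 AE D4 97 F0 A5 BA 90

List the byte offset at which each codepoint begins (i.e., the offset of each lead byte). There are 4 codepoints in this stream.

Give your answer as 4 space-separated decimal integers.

Byte[0]=F0: 4-byte lead, need 3 cont bytes. acc=0x0
Byte[1]=9E: continuation. acc=(acc<<6)|0x1E=0x1E
Byte[2]=98: continuation. acc=(acc<<6)|0x18=0x798
Byte[3]=A0: continuation. acc=(acc<<6)|0x20=0x1E620
Completed: cp=U+1E620 (starts at byte 0)
Byte[4]=E9: 3-byte lead, need 2 cont bytes. acc=0x9
Byte[5]=A4: continuation. acc=(acc<<6)|0x24=0x264
Byte[6]=AE: continuation. acc=(acc<<6)|0x2E=0x992E
Completed: cp=U+992E (starts at byte 4)
Byte[7]=D4: 2-byte lead, need 1 cont bytes. acc=0x14
Byte[8]=97: continuation. acc=(acc<<6)|0x17=0x517
Completed: cp=U+0517 (starts at byte 7)
Byte[9]=F0: 4-byte lead, need 3 cont bytes. acc=0x0
Byte[10]=A5: continuation. acc=(acc<<6)|0x25=0x25
Byte[11]=BA: continuation. acc=(acc<<6)|0x3A=0x97A
Byte[12]=90: continuation. acc=(acc<<6)|0x10=0x25E90
Completed: cp=U+25E90 (starts at byte 9)

Answer: 0 4 7 9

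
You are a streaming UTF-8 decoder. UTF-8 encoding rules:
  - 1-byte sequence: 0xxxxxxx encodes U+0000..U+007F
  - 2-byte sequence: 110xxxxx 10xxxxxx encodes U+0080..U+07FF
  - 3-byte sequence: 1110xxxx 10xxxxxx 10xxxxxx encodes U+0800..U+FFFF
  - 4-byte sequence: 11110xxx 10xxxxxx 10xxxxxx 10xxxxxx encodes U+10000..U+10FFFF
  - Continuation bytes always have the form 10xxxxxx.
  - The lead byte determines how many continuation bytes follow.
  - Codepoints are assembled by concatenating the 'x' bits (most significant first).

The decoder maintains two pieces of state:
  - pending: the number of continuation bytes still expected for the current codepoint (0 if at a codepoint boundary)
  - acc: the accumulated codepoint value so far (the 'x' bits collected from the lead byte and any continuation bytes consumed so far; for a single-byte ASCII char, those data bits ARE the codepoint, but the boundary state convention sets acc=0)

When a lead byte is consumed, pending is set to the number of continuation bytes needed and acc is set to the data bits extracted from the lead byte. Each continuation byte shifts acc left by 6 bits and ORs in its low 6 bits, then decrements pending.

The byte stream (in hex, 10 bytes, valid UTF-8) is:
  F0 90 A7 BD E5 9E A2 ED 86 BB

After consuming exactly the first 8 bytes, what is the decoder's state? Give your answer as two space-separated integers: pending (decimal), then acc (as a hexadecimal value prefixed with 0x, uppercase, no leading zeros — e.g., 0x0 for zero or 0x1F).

Answer: 2 0xD

Derivation:
Byte[0]=F0: 4-byte lead. pending=3, acc=0x0
Byte[1]=90: continuation. acc=(acc<<6)|0x10=0x10, pending=2
Byte[2]=A7: continuation. acc=(acc<<6)|0x27=0x427, pending=1
Byte[3]=BD: continuation. acc=(acc<<6)|0x3D=0x109FD, pending=0
Byte[4]=E5: 3-byte lead. pending=2, acc=0x5
Byte[5]=9E: continuation. acc=(acc<<6)|0x1E=0x15E, pending=1
Byte[6]=A2: continuation. acc=(acc<<6)|0x22=0x57A2, pending=0
Byte[7]=ED: 3-byte lead. pending=2, acc=0xD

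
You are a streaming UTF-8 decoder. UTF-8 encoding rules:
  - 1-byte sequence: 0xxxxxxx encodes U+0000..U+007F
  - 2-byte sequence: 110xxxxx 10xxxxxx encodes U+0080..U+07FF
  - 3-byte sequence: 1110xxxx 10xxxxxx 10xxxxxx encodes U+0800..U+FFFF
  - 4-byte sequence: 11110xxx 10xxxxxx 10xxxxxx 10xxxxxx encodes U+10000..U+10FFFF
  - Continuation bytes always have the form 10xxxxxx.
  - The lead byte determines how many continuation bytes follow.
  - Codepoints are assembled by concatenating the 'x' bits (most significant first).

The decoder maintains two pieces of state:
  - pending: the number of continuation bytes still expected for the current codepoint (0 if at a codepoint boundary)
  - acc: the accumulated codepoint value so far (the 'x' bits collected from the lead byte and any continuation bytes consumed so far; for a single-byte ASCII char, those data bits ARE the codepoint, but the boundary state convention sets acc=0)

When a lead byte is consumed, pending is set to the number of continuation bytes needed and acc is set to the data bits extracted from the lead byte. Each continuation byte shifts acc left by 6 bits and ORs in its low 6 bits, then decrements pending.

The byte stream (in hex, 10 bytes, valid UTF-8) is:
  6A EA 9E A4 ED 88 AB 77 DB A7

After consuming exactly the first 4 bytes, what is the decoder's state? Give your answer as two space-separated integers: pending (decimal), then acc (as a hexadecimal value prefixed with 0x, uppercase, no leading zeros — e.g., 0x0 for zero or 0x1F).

Byte[0]=6A: 1-byte. pending=0, acc=0x0
Byte[1]=EA: 3-byte lead. pending=2, acc=0xA
Byte[2]=9E: continuation. acc=(acc<<6)|0x1E=0x29E, pending=1
Byte[3]=A4: continuation. acc=(acc<<6)|0x24=0xA7A4, pending=0

Answer: 0 0xA7A4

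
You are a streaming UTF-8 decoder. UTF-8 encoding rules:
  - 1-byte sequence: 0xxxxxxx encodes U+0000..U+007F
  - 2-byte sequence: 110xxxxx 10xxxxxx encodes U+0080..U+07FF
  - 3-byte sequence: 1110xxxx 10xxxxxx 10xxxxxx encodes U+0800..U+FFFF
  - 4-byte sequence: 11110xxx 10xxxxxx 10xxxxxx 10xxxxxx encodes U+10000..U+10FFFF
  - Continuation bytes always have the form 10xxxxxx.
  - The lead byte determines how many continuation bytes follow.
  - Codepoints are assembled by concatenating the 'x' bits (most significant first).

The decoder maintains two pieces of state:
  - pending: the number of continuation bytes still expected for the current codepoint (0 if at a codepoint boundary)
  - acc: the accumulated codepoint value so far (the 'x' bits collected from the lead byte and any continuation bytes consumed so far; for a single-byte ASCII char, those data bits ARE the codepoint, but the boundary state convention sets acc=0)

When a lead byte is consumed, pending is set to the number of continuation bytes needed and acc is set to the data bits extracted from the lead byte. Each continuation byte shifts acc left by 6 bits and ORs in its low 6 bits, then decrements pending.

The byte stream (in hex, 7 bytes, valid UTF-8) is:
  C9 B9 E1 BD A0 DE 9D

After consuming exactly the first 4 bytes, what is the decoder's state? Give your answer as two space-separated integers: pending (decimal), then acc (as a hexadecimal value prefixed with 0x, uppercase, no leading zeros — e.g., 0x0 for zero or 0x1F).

Byte[0]=C9: 2-byte lead. pending=1, acc=0x9
Byte[1]=B9: continuation. acc=(acc<<6)|0x39=0x279, pending=0
Byte[2]=E1: 3-byte lead. pending=2, acc=0x1
Byte[3]=BD: continuation. acc=(acc<<6)|0x3D=0x7D, pending=1

Answer: 1 0x7D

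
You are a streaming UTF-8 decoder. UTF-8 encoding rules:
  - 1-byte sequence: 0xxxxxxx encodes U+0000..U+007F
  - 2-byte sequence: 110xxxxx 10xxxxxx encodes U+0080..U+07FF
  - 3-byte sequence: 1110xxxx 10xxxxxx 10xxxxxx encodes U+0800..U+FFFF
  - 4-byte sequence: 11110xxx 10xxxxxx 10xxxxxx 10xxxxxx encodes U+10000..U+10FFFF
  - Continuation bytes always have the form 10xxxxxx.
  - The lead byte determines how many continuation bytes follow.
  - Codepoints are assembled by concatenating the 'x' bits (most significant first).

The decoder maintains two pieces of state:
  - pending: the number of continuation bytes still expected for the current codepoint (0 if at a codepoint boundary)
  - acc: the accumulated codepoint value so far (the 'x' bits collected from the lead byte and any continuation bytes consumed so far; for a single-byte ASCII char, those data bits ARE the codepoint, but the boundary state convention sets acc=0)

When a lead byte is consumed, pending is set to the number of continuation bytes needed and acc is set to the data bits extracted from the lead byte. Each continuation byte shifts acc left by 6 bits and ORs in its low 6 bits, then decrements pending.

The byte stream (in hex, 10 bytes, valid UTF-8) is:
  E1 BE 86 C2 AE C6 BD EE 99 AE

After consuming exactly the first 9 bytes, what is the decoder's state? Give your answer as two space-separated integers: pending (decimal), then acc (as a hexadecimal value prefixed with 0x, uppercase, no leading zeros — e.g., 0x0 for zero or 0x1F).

Answer: 1 0x399

Derivation:
Byte[0]=E1: 3-byte lead. pending=2, acc=0x1
Byte[1]=BE: continuation. acc=(acc<<6)|0x3E=0x7E, pending=1
Byte[2]=86: continuation. acc=(acc<<6)|0x06=0x1F86, pending=0
Byte[3]=C2: 2-byte lead. pending=1, acc=0x2
Byte[4]=AE: continuation. acc=(acc<<6)|0x2E=0xAE, pending=0
Byte[5]=C6: 2-byte lead. pending=1, acc=0x6
Byte[6]=BD: continuation. acc=(acc<<6)|0x3D=0x1BD, pending=0
Byte[7]=EE: 3-byte lead. pending=2, acc=0xE
Byte[8]=99: continuation. acc=(acc<<6)|0x19=0x399, pending=1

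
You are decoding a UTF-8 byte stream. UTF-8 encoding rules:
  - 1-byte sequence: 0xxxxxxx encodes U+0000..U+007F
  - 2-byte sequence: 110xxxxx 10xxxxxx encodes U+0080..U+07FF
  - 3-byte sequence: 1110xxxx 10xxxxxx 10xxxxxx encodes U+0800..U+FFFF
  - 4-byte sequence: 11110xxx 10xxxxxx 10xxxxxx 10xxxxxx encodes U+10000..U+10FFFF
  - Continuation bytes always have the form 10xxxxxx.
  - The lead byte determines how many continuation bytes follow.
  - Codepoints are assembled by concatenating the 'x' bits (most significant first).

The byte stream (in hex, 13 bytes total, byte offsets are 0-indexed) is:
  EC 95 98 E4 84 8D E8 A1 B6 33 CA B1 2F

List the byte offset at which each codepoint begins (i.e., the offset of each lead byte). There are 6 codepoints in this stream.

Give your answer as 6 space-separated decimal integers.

Answer: 0 3 6 9 10 12

Derivation:
Byte[0]=EC: 3-byte lead, need 2 cont bytes. acc=0xC
Byte[1]=95: continuation. acc=(acc<<6)|0x15=0x315
Byte[2]=98: continuation. acc=(acc<<6)|0x18=0xC558
Completed: cp=U+C558 (starts at byte 0)
Byte[3]=E4: 3-byte lead, need 2 cont bytes. acc=0x4
Byte[4]=84: continuation. acc=(acc<<6)|0x04=0x104
Byte[5]=8D: continuation. acc=(acc<<6)|0x0D=0x410D
Completed: cp=U+410D (starts at byte 3)
Byte[6]=E8: 3-byte lead, need 2 cont bytes. acc=0x8
Byte[7]=A1: continuation. acc=(acc<<6)|0x21=0x221
Byte[8]=B6: continuation. acc=(acc<<6)|0x36=0x8876
Completed: cp=U+8876 (starts at byte 6)
Byte[9]=33: 1-byte ASCII. cp=U+0033
Byte[10]=CA: 2-byte lead, need 1 cont bytes. acc=0xA
Byte[11]=B1: continuation. acc=(acc<<6)|0x31=0x2B1
Completed: cp=U+02B1 (starts at byte 10)
Byte[12]=2F: 1-byte ASCII. cp=U+002F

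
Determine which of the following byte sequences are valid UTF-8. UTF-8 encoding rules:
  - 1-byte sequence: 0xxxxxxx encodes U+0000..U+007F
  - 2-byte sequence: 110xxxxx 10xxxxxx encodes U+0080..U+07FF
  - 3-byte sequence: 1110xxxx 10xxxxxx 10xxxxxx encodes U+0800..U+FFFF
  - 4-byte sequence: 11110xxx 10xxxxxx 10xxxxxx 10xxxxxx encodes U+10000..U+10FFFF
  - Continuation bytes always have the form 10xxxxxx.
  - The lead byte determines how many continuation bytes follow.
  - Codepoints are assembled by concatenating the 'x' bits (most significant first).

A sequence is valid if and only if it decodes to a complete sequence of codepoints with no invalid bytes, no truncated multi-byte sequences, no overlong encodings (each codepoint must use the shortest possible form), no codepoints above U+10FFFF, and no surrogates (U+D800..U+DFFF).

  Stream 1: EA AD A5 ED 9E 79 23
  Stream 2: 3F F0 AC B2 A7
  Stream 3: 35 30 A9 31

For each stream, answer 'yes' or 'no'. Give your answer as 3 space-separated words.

Stream 1: error at byte offset 5. INVALID
Stream 2: decodes cleanly. VALID
Stream 3: error at byte offset 2. INVALID

Answer: no yes no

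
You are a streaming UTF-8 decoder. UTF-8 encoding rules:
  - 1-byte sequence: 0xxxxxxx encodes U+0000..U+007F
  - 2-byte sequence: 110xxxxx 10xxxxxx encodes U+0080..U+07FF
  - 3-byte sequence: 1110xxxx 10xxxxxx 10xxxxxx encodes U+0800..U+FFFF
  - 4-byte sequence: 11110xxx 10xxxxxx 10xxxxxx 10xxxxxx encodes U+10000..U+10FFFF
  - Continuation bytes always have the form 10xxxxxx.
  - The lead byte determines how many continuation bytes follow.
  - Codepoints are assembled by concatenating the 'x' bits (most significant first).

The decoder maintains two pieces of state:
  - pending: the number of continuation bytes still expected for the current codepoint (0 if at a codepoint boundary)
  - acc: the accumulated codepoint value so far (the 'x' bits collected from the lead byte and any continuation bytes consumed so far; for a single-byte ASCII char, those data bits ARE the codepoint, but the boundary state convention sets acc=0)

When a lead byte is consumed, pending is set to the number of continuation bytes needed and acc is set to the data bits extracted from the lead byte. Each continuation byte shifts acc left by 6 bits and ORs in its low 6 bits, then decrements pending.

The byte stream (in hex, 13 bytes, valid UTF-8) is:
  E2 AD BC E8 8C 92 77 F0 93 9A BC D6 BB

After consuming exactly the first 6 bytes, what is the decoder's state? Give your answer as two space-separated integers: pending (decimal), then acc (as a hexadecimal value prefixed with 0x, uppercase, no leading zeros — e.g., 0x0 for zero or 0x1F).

Answer: 0 0x8312

Derivation:
Byte[0]=E2: 3-byte lead. pending=2, acc=0x2
Byte[1]=AD: continuation. acc=(acc<<6)|0x2D=0xAD, pending=1
Byte[2]=BC: continuation. acc=(acc<<6)|0x3C=0x2B7C, pending=0
Byte[3]=E8: 3-byte lead. pending=2, acc=0x8
Byte[4]=8C: continuation. acc=(acc<<6)|0x0C=0x20C, pending=1
Byte[5]=92: continuation. acc=(acc<<6)|0x12=0x8312, pending=0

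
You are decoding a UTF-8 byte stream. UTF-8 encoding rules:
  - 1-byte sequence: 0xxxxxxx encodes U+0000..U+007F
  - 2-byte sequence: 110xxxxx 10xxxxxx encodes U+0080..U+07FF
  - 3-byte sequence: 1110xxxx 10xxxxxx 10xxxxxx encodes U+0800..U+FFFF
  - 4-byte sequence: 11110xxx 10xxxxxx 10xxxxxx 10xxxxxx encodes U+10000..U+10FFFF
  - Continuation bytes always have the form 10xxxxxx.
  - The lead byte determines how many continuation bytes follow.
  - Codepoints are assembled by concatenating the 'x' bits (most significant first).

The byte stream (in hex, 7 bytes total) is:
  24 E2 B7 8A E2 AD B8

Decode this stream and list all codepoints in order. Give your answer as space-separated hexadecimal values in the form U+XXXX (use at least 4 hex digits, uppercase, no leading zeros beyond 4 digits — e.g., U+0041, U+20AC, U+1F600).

Byte[0]=24: 1-byte ASCII. cp=U+0024
Byte[1]=E2: 3-byte lead, need 2 cont bytes. acc=0x2
Byte[2]=B7: continuation. acc=(acc<<6)|0x37=0xB7
Byte[3]=8A: continuation. acc=(acc<<6)|0x0A=0x2DCA
Completed: cp=U+2DCA (starts at byte 1)
Byte[4]=E2: 3-byte lead, need 2 cont bytes. acc=0x2
Byte[5]=AD: continuation. acc=(acc<<6)|0x2D=0xAD
Byte[6]=B8: continuation. acc=(acc<<6)|0x38=0x2B78
Completed: cp=U+2B78 (starts at byte 4)

Answer: U+0024 U+2DCA U+2B78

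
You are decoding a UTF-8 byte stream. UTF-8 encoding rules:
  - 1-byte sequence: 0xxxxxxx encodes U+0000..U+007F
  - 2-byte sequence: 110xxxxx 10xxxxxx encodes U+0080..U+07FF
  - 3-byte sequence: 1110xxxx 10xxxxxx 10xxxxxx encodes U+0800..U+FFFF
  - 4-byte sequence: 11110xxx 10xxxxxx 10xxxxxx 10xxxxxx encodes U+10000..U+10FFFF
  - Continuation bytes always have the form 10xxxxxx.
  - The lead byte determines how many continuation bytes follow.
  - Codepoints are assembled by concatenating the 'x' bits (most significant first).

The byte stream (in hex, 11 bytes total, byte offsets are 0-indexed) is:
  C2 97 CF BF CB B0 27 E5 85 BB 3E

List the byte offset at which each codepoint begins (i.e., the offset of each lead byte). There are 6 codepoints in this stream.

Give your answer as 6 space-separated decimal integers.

Byte[0]=C2: 2-byte lead, need 1 cont bytes. acc=0x2
Byte[1]=97: continuation. acc=(acc<<6)|0x17=0x97
Completed: cp=U+0097 (starts at byte 0)
Byte[2]=CF: 2-byte lead, need 1 cont bytes. acc=0xF
Byte[3]=BF: continuation. acc=(acc<<6)|0x3F=0x3FF
Completed: cp=U+03FF (starts at byte 2)
Byte[4]=CB: 2-byte lead, need 1 cont bytes. acc=0xB
Byte[5]=B0: continuation. acc=(acc<<6)|0x30=0x2F0
Completed: cp=U+02F0 (starts at byte 4)
Byte[6]=27: 1-byte ASCII. cp=U+0027
Byte[7]=E5: 3-byte lead, need 2 cont bytes. acc=0x5
Byte[8]=85: continuation. acc=(acc<<6)|0x05=0x145
Byte[9]=BB: continuation. acc=(acc<<6)|0x3B=0x517B
Completed: cp=U+517B (starts at byte 7)
Byte[10]=3E: 1-byte ASCII. cp=U+003E

Answer: 0 2 4 6 7 10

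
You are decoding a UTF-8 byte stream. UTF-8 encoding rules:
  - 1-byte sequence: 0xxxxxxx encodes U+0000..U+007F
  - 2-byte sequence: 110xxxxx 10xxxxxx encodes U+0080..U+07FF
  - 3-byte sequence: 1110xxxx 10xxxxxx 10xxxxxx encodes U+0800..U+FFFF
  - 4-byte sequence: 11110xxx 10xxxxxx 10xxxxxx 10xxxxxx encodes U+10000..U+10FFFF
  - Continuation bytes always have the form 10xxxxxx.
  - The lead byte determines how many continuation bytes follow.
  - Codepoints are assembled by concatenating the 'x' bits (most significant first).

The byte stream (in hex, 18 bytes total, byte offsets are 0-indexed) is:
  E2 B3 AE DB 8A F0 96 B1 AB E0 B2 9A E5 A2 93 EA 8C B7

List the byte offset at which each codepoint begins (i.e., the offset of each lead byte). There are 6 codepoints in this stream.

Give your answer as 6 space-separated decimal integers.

Byte[0]=E2: 3-byte lead, need 2 cont bytes. acc=0x2
Byte[1]=B3: continuation. acc=(acc<<6)|0x33=0xB3
Byte[2]=AE: continuation. acc=(acc<<6)|0x2E=0x2CEE
Completed: cp=U+2CEE (starts at byte 0)
Byte[3]=DB: 2-byte lead, need 1 cont bytes. acc=0x1B
Byte[4]=8A: continuation. acc=(acc<<6)|0x0A=0x6CA
Completed: cp=U+06CA (starts at byte 3)
Byte[5]=F0: 4-byte lead, need 3 cont bytes. acc=0x0
Byte[6]=96: continuation. acc=(acc<<6)|0x16=0x16
Byte[7]=B1: continuation. acc=(acc<<6)|0x31=0x5B1
Byte[8]=AB: continuation. acc=(acc<<6)|0x2B=0x16C6B
Completed: cp=U+16C6B (starts at byte 5)
Byte[9]=E0: 3-byte lead, need 2 cont bytes. acc=0x0
Byte[10]=B2: continuation. acc=(acc<<6)|0x32=0x32
Byte[11]=9A: continuation. acc=(acc<<6)|0x1A=0xC9A
Completed: cp=U+0C9A (starts at byte 9)
Byte[12]=E5: 3-byte lead, need 2 cont bytes. acc=0x5
Byte[13]=A2: continuation. acc=(acc<<6)|0x22=0x162
Byte[14]=93: continuation. acc=(acc<<6)|0x13=0x5893
Completed: cp=U+5893 (starts at byte 12)
Byte[15]=EA: 3-byte lead, need 2 cont bytes. acc=0xA
Byte[16]=8C: continuation. acc=(acc<<6)|0x0C=0x28C
Byte[17]=B7: continuation. acc=(acc<<6)|0x37=0xA337
Completed: cp=U+A337 (starts at byte 15)

Answer: 0 3 5 9 12 15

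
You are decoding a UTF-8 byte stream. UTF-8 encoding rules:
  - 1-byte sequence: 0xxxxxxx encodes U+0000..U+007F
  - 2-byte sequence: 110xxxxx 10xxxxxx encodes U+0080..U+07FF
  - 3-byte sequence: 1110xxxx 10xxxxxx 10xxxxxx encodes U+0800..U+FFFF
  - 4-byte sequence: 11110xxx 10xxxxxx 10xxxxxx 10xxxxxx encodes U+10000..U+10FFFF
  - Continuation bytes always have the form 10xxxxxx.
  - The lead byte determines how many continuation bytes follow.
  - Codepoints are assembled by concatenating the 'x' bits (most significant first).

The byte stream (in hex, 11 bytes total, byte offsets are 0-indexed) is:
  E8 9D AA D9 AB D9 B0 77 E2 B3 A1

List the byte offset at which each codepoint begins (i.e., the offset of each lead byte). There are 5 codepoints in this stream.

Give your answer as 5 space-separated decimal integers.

Answer: 0 3 5 7 8

Derivation:
Byte[0]=E8: 3-byte lead, need 2 cont bytes. acc=0x8
Byte[1]=9D: continuation. acc=(acc<<6)|0x1D=0x21D
Byte[2]=AA: continuation. acc=(acc<<6)|0x2A=0x876A
Completed: cp=U+876A (starts at byte 0)
Byte[3]=D9: 2-byte lead, need 1 cont bytes. acc=0x19
Byte[4]=AB: continuation. acc=(acc<<6)|0x2B=0x66B
Completed: cp=U+066B (starts at byte 3)
Byte[5]=D9: 2-byte lead, need 1 cont bytes. acc=0x19
Byte[6]=B0: continuation. acc=(acc<<6)|0x30=0x670
Completed: cp=U+0670 (starts at byte 5)
Byte[7]=77: 1-byte ASCII. cp=U+0077
Byte[8]=E2: 3-byte lead, need 2 cont bytes. acc=0x2
Byte[9]=B3: continuation. acc=(acc<<6)|0x33=0xB3
Byte[10]=A1: continuation. acc=(acc<<6)|0x21=0x2CE1
Completed: cp=U+2CE1 (starts at byte 8)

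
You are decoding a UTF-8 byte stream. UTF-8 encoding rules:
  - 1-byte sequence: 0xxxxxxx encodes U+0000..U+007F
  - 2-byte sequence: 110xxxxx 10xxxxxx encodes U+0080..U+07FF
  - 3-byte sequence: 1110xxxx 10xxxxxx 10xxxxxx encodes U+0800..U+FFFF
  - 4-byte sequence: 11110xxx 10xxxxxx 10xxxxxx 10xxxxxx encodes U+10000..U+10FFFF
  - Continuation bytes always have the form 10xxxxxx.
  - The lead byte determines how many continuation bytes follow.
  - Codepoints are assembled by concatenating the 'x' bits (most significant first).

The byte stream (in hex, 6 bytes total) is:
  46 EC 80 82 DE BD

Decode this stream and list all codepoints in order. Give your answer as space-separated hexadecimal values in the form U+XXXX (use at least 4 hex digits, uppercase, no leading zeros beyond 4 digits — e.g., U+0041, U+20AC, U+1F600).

Answer: U+0046 U+C002 U+07BD

Derivation:
Byte[0]=46: 1-byte ASCII. cp=U+0046
Byte[1]=EC: 3-byte lead, need 2 cont bytes. acc=0xC
Byte[2]=80: continuation. acc=(acc<<6)|0x00=0x300
Byte[3]=82: continuation. acc=(acc<<6)|0x02=0xC002
Completed: cp=U+C002 (starts at byte 1)
Byte[4]=DE: 2-byte lead, need 1 cont bytes. acc=0x1E
Byte[5]=BD: continuation. acc=(acc<<6)|0x3D=0x7BD
Completed: cp=U+07BD (starts at byte 4)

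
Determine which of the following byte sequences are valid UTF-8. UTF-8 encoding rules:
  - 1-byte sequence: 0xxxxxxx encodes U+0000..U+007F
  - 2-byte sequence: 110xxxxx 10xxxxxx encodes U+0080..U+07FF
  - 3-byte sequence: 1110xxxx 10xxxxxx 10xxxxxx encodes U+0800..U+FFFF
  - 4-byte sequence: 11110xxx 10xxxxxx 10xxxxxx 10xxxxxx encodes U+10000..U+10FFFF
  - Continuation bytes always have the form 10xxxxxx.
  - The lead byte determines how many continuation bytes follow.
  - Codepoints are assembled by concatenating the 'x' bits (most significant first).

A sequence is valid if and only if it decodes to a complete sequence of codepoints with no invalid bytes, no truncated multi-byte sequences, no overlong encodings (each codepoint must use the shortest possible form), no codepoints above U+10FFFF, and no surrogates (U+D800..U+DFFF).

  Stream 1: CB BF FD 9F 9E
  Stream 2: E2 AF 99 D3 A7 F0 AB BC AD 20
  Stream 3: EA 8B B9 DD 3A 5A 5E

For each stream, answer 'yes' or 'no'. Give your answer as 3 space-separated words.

Stream 1: error at byte offset 2. INVALID
Stream 2: decodes cleanly. VALID
Stream 3: error at byte offset 4. INVALID

Answer: no yes no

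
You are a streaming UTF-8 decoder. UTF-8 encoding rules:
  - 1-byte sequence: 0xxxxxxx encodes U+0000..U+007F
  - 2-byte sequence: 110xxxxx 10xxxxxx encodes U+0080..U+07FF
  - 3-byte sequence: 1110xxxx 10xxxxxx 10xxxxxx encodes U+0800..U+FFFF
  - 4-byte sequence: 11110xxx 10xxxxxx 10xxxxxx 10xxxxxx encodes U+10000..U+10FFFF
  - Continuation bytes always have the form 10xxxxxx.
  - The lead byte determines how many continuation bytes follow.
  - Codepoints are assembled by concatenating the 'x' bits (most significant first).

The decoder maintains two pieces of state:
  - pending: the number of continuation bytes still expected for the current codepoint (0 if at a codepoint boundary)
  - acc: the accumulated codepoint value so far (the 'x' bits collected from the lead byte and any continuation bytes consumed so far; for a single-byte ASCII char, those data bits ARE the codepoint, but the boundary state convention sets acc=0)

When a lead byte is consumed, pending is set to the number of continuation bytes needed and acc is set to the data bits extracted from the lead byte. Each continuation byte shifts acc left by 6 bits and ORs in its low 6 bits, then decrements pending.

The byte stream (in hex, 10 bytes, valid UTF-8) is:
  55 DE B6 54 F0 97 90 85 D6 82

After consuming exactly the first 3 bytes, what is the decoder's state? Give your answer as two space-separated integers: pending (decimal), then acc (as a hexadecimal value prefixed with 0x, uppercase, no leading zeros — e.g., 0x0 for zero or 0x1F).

Byte[0]=55: 1-byte. pending=0, acc=0x0
Byte[1]=DE: 2-byte lead. pending=1, acc=0x1E
Byte[2]=B6: continuation. acc=(acc<<6)|0x36=0x7B6, pending=0

Answer: 0 0x7B6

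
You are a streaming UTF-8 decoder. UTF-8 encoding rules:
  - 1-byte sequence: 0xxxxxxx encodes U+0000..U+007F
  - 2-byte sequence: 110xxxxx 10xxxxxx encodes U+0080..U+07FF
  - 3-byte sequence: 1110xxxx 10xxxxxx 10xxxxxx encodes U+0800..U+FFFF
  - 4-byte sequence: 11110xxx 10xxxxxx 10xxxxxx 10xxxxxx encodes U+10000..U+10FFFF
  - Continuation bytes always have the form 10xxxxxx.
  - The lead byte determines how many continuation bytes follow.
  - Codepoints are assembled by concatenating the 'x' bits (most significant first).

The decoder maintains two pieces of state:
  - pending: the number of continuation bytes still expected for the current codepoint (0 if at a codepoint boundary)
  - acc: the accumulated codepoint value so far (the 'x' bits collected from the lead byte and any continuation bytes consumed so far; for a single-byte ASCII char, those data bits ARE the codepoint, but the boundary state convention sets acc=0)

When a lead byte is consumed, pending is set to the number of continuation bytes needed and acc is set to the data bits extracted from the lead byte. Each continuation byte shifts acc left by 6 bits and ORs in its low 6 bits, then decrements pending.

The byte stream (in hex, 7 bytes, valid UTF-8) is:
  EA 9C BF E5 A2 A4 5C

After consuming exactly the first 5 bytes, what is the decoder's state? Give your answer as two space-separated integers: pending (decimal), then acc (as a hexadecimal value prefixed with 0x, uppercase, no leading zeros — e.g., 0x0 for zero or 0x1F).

Answer: 1 0x162

Derivation:
Byte[0]=EA: 3-byte lead. pending=2, acc=0xA
Byte[1]=9C: continuation. acc=(acc<<6)|0x1C=0x29C, pending=1
Byte[2]=BF: continuation. acc=(acc<<6)|0x3F=0xA73F, pending=0
Byte[3]=E5: 3-byte lead. pending=2, acc=0x5
Byte[4]=A2: continuation. acc=(acc<<6)|0x22=0x162, pending=1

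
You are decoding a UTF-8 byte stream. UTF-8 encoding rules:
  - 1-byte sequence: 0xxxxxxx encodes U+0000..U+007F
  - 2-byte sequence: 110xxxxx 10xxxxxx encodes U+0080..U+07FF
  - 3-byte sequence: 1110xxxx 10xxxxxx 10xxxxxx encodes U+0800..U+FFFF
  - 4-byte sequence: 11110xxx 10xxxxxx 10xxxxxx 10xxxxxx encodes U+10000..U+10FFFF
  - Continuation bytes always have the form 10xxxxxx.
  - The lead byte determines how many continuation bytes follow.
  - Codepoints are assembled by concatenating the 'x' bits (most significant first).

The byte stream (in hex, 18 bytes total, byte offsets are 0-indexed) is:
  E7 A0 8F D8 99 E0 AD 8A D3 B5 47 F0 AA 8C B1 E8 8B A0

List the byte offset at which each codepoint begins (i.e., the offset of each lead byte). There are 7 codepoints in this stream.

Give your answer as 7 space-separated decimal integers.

Answer: 0 3 5 8 10 11 15

Derivation:
Byte[0]=E7: 3-byte lead, need 2 cont bytes. acc=0x7
Byte[1]=A0: continuation. acc=(acc<<6)|0x20=0x1E0
Byte[2]=8F: continuation. acc=(acc<<6)|0x0F=0x780F
Completed: cp=U+780F (starts at byte 0)
Byte[3]=D8: 2-byte lead, need 1 cont bytes. acc=0x18
Byte[4]=99: continuation. acc=(acc<<6)|0x19=0x619
Completed: cp=U+0619 (starts at byte 3)
Byte[5]=E0: 3-byte lead, need 2 cont bytes. acc=0x0
Byte[6]=AD: continuation. acc=(acc<<6)|0x2D=0x2D
Byte[7]=8A: continuation. acc=(acc<<6)|0x0A=0xB4A
Completed: cp=U+0B4A (starts at byte 5)
Byte[8]=D3: 2-byte lead, need 1 cont bytes. acc=0x13
Byte[9]=B5: continuation. acc=(acc<<6)|0x35=0x4F5
Completed: cp=U+04F5 (starts at byte 8)
Byte[10]=47: 1-byte ASCII. cp=U+0047
Byte[11]=F0: 4-byte lead, need 3 cont bytes. acc=0x0
Byte[12]=AA: continuation. acc=(acc<<6)|0x2A=0x2A
Byte[13]=8C: continuation. acc=(acc<<6)|0x0C=0xA8C
Byte[14]=B1: continuation. acc=(acc<<6)|0x31=0x2A331
Completed: cp=U+2A331 (starts at byte 11)
Byte[15]=E8: 3-byte lead, need 2 cont bytes. acc=0x8
Byte[16]=8B: continuation. acc=(acc<<6)|0x0B=0x20B
Byte[17]=A0: continuation. acc=(acc<<6)|0x20=0x82E0
Completed: cp=U+82E0 (starts at byte 15)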